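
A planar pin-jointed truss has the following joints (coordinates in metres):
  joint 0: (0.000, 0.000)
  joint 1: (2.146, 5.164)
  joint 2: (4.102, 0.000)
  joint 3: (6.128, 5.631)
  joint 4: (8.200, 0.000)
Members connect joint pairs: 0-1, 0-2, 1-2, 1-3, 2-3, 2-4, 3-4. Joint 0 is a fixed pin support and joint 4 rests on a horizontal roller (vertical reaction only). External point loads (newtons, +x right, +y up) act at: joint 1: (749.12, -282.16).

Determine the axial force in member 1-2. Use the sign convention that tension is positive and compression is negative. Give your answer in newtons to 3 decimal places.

-635.424

N=5 nodes, M=7 members, R=3 reactions → 2N=10, M+R=10
member 0 (0-1): L=5.5922, (cx,cy)=(0.3838,0.9234)
member 1 (0-2): L=4.1020, (cx,cy)=(1.0000,0.0000)
member 2 (1-2): L=5.5220, (cx,cy)=(0.3542,-0.9352)
member 3 (1-3): L=4.0093, (cx,cy)=(0.9932,0.1165)
member 4 (2-3): L=5.9844, (cx,cy)=(0.3385,0.9409)
member 5 (2-4): L=4.0980, (cx,cy)=(1.0000,0.0000)
member 6 (3-4): L=6.0001, (cx,cy)=(0.3453,-0.9385)
solve A·x = −loads:
  F[0-1] = +285.2890 N (tension)
  F[0-2] = +639.6398 N (tension)
  F[1-2] = -635.4240 N (compression)
  F[1-3] = -417.4028 N (compression)
  F[2-3] = +631.5167 N (tension)
  F[2-4] = +200.7629 N (tension)
  F[3-4] = -581.3707 N (compression)
  Rx@0 = -749.1200 N
  Ry@0 = -263.4462 N
  Ry@4 = +545.6062 N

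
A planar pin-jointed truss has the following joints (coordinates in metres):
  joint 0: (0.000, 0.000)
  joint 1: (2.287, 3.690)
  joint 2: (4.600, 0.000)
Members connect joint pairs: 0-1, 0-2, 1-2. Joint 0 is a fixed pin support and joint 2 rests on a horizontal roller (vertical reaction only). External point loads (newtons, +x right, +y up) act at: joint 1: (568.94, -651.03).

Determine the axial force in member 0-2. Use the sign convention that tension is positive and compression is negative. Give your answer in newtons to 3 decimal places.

N=3 nodes, M=3 members, R=3 reactions → 2N=6, M+R=6
member 0 (0-1): L=4.3413, (cx,cy)=(0.5268,0.8500)
member 1 (0-2): L=4.6000, (cx,cy)=(1.0000,0.0000)
member 2 (1-2): L=4.3550, (cx,cy)=(0.5311,-0.8473)
solve A·x = −loads:
  F[0-1] = +151.8073 N (tension)
  F[0-2] = +488.9669 N (tension)
  F[1-2] = -920.6457 N (compression)
  Rx@0 = -568.9400 N
  Ry@0 = -129.0340 N
  Ry@2 = +780.0640 N

488.967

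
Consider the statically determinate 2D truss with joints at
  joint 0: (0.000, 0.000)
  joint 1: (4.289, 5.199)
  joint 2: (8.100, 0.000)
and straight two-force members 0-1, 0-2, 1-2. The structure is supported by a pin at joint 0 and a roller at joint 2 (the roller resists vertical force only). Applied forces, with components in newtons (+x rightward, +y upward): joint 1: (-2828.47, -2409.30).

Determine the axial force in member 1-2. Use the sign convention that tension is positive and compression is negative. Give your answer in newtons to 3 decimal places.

669.193

N=3 nodes, M=3 members, R=3 reactions → 2N=6, M+R=6
member 0 (0-1): L=6.7398, (cx,cy)=(0.6364,0.7714)
member 1 (0-2): L=8.1000, (cx,cy)=(1.0000,0.0000)
member 2 (1-2): L=6.4462, (cx,cy)=(0.5912,-0.8065)
solve A·x = −loads:
  F[0-1] = -3823.0139 N (compression)
  F[0-2] = -395.6282 N (compression)
  F[1-2] = +669.1926 N (tension)
  Rx@0 = +2828.4700 N
  Ry@0 = +2949.0195 N
  Ry@2 = -539.7195 N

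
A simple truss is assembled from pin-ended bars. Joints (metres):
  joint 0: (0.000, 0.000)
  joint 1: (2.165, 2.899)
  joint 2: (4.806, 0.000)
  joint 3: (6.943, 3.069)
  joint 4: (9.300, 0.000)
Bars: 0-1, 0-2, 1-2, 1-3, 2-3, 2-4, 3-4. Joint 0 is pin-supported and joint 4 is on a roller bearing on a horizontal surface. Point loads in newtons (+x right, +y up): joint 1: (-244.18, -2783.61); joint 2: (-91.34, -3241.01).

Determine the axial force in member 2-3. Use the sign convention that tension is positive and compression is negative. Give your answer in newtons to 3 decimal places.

N=5 nodes, M=7 members, R=3 reactions → 2N=10, M+R=10
member 0 (0-1): L=3.6182, (cx,cy)=(0.5984,0.8012)
member 1 (0-2): L=4.8060, (cx,cy)=(1.0000,0.0000)
member 2 (1-2): L=3.9216, (cx,cy)=(0.6734,-0.7392)
member 3 (1-3): L=4.7810, (cx,cy)=(0.9994,0.0356)
member 4 (2-3): L=3.7397, (cx,cy)=(0.5714,0.8206)
member 5 (2-4): L=4.4940, (cx,cy)=(1.0000,0.0000)
member 6 (3-4): L=3.8697, (cx,cy)=(0.6091,-0.7931)
solve A·x = −loads:
  F[0-1] = -4715.0938 N (compression)
  F[0-2] = +2485.8156 N (tension)
  F[1-2] = +1182.5895 N (tension)
  F[1-3] = -3375.7012 N (compression)
  F[2-3] = +2884.0559 N (tension)
  F[2-4] = +1725.5228 N (tension)
  F[3-4] = -2832.9120 N (compression)
  Rx@0 = +335.5200 N
  Ry@0 = +3777.8531 N
  Ry@4 = +2246.7669 N

2884.056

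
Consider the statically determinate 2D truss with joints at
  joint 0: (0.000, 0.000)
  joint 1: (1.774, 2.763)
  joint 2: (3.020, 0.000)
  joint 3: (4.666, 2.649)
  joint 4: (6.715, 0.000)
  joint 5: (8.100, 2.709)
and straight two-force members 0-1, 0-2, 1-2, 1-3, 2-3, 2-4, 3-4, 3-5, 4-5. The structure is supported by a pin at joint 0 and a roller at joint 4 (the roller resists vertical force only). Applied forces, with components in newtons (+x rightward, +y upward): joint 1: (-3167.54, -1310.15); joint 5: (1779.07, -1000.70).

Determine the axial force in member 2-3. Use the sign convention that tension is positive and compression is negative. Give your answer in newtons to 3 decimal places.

69.244

N=6 nodes, M=9 members, R=3 reactions → 2N=12, M+R=12
member 0 (0-1): L=3.2835, (cx,cy)=(0.5403,0.8415)
member 1 (0-2): L=3.0200, (cx,cy)=(1.0000,0.0000)
member 2 (1-2): L=3.0310, (cx,cy)=(0.4111,-0.9116)
member 3 (1-3): L=2.8942, (cx,cy)=(0.9992,-0.0394)
member 4 (2-3): L=3.1187, (cx,cy)=(0.5278,0.8494)
member 5 (2-4): L=3.6950, (cx,cy)=(1.0000,0.0000)
member 6 (3-4): L=3.3490, (cx,cy)=(0.6118,-0.7910)
member 7 (3-5): L=3.4345, (cx,cy)=(0.9998,0.0175)
member 8 (4-5): L=3.0425, (cx,cy)=(0.4552,0.8904)
solve A·x = −loads:
  F[0-1] = -1596.2797 N (compression)
  F[0-2] = -526.0315 N (compression)
  F[1-2] = -64.5188 N (compression)
  F[1-3] = +2333.4354 N (tension)
  F[2-3] = +69.2444 N (tension)
  F[2-4] = -589.1002 N (compression)
  F[3-4] = +92.8963 N (tension)
  F[3-5] = +2311.6863 N (tension)
  F[4-5] = -1169.2567 N (compression)
  Rx@0 = +1388.4700 N
  Ry@0 = +1343.2456 N
  Ry@4 = +967.6044 N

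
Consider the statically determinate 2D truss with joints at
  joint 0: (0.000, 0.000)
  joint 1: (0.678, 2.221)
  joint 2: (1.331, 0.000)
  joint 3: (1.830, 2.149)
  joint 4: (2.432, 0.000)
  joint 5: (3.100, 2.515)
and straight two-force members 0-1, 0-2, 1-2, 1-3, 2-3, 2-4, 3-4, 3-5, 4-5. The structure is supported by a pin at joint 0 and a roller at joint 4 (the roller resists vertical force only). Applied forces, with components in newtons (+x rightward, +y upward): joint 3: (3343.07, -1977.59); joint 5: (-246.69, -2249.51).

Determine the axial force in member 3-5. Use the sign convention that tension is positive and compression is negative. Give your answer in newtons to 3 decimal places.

N=6 nodes, M=9 members, R=3 reactions → 2N=12, M+R=12
member 0 (0-1): L=2.3222, (cx,cy)=(0.2920,0.9564)
member 1 (0-2): L=1.3310, (cx,cy)=(1.0000,0.0000)
member 2 (1-2): L=2.3150, (cx,cy)=(0.2821,-0.9594)
member 3 (1-3): L=1.1542, (cx,cy)=(0.9981,-0.0624)
member 4 (2-3): L=2.2062, (cx,cy)=(0.2262,0.9741)
member 5 (2-4): L=1.1010, (cx,cy)=(1.0000,0.0000)
member 6 (3-4): L=2.2317, (cx,cy)=(0.2697,-0.9629)
member 7 (3-5): L=1.3217, (cx,cy)=(0.9609,0.2769)
member 8 (4-5): L=2.6022, (cx,cy)=(0.2567,0.9665)
solve A·x = −loads:
  F[0-1] = +2956.1029 N (tension)
  F[0-2] = +2233.2958 N (tension)
  F[1-2] = -3059.4132 N (compression)
  F[1-3] = +1729.4293 N (tension)
  F[2-3] = +3013.2694 N (tension)
  F[2-4] = +688.7669 N (tension)
  F[3-4] = -4876.1686 N (compression)
  F[3-5] = +395.3315 N (tension)
  F[4-5] = -2440.7761 N (compression)
  Rx@0 = -3096.3800 N
  Ry@0 = -2827.3008 N
  Ry@4 = +7054.4008 N

395.331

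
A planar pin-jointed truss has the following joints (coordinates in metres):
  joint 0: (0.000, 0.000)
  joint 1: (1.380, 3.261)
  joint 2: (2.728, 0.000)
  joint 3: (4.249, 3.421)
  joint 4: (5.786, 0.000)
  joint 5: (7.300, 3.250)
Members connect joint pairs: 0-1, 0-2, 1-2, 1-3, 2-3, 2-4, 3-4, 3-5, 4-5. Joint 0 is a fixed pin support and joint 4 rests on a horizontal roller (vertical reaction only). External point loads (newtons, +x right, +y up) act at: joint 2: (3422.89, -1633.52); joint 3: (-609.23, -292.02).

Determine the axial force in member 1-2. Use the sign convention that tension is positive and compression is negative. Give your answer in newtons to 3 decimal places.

1343.705

N=6 nodes, M=9 members, R=3 reactions → 2N=12, M+R=12
member 0 (0-1): L=3.5410, (cx,cy)=(0.3897,0.9209)
member 1 (0-2): L=2.7280, (cx,cy)=(1.0000,0.0000)
member 2 (1-2): L=3.5286, (cx,cy)=(0.3820,-0.9242)
member 3 (1-3): L=2.8735, (cx,cy)=(0.9984,0.0557)
member 4 (2-3): L=3.7439, (cx,cy)=(0.4063,0.9138)
member 5 (2-4): L=3.0580, (cx,cy)=(1.0000,0.0000)
member 6 (3-4): L=3.7504, (cx,cy)=(0.4098,-0.9122)
member 7 (3-5): L=3.0558, (cx,cy)=(0.9984,-0.0560)
member 8 (4-5): L=3.5853, (cx,cy)=(0.4223,0.9065)
solve A·x = −loads:
  F[0-1] = -1412.8358 N (compression)
  F[0-2] = +3364.2745 N (tension)
  F[1-2] = +1343.7054 N (tension)
  F[1-3] = -1065.5873 N (compression)
  F[2-3] = +428.7008 N (tension)
  F[2-4] = +280.5391 N (tension)
  F[3-4] = -684.5401 N (compression)
  F[3-5] = -0.0000 N (compression)
  F[4-5] = +0.0000 N (tension)
  Rx@0 = -2813.6600 N
  Ry@0 = +1301.1259 N
  Ry@4 = +624.4141 N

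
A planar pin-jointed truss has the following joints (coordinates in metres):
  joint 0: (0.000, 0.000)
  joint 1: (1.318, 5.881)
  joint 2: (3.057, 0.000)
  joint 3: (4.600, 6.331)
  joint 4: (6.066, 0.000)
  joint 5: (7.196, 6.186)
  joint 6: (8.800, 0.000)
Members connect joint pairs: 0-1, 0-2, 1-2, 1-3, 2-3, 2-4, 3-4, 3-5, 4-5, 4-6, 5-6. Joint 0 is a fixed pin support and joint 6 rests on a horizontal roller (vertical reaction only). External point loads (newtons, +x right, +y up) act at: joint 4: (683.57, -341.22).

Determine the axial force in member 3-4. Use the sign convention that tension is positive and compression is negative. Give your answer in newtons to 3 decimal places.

N=7 nodes, M=11 members, R=3 reactions → 2N=14, M+R=14
member 0 (0-1): L=6.0269, (cx,cy)=(0.2187,0.9758)
member 1 (0-2): L=3.0570, (cx,cy)=(1.0000,0.0000)
member 2 (1-2): L=6.1327, (cx,cy)=(0.2836,-0.9590)
member 3 (1-3): L=3.3127, (cx,cy)=(0.9907,0.1358)
member 4 (2-3): L=6.5163, (cx,cy)=(0.2368,0.9716)
member 5 (2-4): L=3.0090, (cx,cy)=(1.0000,0.0000)
member 6 (3-4): L=6.4985, (cx,cy)=(0.2256,-0.9742)
member 7 (3-5): L=2.6000, (cx,cy)=(0.9984,-0.0558)
member 8 (4-5): L=6.2884, (cx,cy)=(0.1797,0.9837)
member 9 (4-6): L=2.7340, (cx,cy)=(1.0000,0.0000)
member 10 (5-6): L=6.3906, (cx,cy)=(0.2510,-0.9680)
solve A·x = −loads:
  F[0-1] = -108.6405 N (compression)
  F[0-2] = +707.3283 N (tension)
  F[1-2] = +102.9764 N (tension)
  F[1-3] = -53.4538 N (compression)
  F[2-3] = -101.6402 N (compression)
  F[2-4] = +760.5957 N (tension)
  F[3-4] = +114.7157 N (tension)
  F[3-5] = -103.0648 N (compression)
  F[4-5] = +233.2584 N (tension)
  F[4-6] = +60.9886 N (tension)
  F[5-6] = -242.9876 N (compression)
  Rx@0 = -683.5700 N
  Ry@0 = +106.0109 N
  Ry@6 = +235.2091 N

114.716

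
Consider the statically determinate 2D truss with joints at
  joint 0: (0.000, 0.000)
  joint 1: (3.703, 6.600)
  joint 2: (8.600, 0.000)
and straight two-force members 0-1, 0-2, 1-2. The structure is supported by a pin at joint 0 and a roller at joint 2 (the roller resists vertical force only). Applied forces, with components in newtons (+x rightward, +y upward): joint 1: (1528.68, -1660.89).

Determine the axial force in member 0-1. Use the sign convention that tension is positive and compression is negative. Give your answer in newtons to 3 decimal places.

N=3 nodes, M=3 members, R=3 reactions → 2N=6, M+R=6
member 0 (0-1): L=7.5678, (cx,cy)=(0.4893,0.8721)
member 1 (0-2): L=8.6000, (cx,cy)=(1.0000,0.0000)
member 2 (1-2): L=8.2183, (cx,cy)=(0.5959,-0.8031)
solve A·x = −loads:
  F[0-1] = +260.7825 N (tension)
  F[0-2] = +1401.0772 N (tension)
  F[1-2] = -2351.3347 N (compression)
  Rx@0 = -1528.6800 N
  Ry@0 = -227.4314 N
  Ry@2 = +1888.3214 N

260.782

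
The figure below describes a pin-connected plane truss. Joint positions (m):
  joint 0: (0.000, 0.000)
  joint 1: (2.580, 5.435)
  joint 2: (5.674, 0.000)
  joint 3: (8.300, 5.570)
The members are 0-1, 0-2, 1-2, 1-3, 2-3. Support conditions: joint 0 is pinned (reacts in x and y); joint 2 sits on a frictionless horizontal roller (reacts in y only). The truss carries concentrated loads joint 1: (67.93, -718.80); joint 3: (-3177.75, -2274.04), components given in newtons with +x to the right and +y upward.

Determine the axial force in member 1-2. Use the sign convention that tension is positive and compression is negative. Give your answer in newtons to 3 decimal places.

1869.726

N=4 nodes, M=5 members, R=3 reactions → 2N=8, M+R=8
member 0 (0-1): L=6.0163, (cx,cy)=(0.4288,0.9034)
member 1 (0-2): L=5.6740, (cx,cy)=(1.0000,0.0000)
member 2 (1-2): L=6.2540, (cx,cy)=(0.4947,-0.8690)
member 3 (1-3): L=5.7216, (cx,cy)=(0.9997,0.0236)
member 4 (2-3): L=6.1580, (cx,cy)=(0.4264,0.9045)
solve A·x = −loads:
  F[0-1] = -2649.9730 N (compression)
  F[0-2] = -1973.4151 N (compression)
  F[1-2] = +1869.7257 N (tension)
  F[1-3] = -2129.9303 N (compression)
  F[2-3] = -2458.5336 N (compression)
  Rx@0 = +3109.8200 N
  Ry@0 = +2393.9383 N
  Ry@2 = +598.9017 N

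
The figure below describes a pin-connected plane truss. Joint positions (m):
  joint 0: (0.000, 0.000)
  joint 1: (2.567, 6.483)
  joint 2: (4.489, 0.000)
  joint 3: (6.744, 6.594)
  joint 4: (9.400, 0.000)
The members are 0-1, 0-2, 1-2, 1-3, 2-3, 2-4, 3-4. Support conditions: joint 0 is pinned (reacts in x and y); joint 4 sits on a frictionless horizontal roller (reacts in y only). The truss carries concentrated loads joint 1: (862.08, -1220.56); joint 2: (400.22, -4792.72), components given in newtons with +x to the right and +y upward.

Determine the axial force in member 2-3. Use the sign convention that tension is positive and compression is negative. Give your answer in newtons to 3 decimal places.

3467.447

N=5 nodes, M=7 members, R=3 reactions → 2N=10, M+R=10
member 0 (0-1): L=6.9727, (cx,cy)=(0.3681,0.9298)
member 1 (0-2): L=4.4890, (cx,cy)=(1.0000,0.0000)
member 2 (1-2): L=6.7619, (cx,cy)=(0.2842,-0.9588)
member 3 (1-3): L=4.1785, (cx,cy)=(0.9996,0.0266)
member 4 (2-3): L=6.9689, (cx,cy)=(0.3236,0.9462)
member 5 (2-4): L=4.9110, (cx,cy)=(1.0000,0.0000)
member 6 (3-4): L=7.1088, (cx,cy)=(0.3736,-0.9276)
solve A·x = −loads:
  F[0-1] = -3007.8775 N (compression)
  F[0-2] = +2369.6477 N (tension)
  F[1-2] = +1576.8582 N (tension)
  F[1-3] = -2418.4864 N (compression)
  F[2-3] = +3467.4472 N (tension)
  F[2-4] = +1295.6380 N (tension)
  F[3-4] = -3467.7876 N (compression)
  Rx@0 = -1262.3000 N
  Ry@0 = +2796.6244 N
  Ry@4 = +3216.6556 N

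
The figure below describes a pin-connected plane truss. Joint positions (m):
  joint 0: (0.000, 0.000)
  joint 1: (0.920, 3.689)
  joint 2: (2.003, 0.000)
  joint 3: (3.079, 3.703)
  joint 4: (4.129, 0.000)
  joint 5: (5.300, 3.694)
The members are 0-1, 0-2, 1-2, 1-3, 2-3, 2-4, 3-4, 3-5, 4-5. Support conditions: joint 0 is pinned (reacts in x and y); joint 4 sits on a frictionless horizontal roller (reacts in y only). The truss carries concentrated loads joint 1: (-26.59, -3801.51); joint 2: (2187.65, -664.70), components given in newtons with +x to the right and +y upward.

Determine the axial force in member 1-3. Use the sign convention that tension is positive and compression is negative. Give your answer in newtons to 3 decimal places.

N=6 nodes, M=9 members, R=3 reactions → 2N=12, M+R=12
member 0 (0-1): L=3.8020, (cx,cy)=(0.2420,0.9703)
member 1 (0-2): L=2.0030, (cx,cy)=(1.0000,0.0000)
member 2 (1-2): L=3.8447, (cx,cy)=(0.2817,-0.9595)
member 3 (1-3): L=2.1590, (cx,cy)=(1.0000,0.0065)
member 4 (2-3): L=3.8562, (cx,cy)=(0.2790,0.9603)
member 5 (2-4): L=2.1260, (cx,cy)=(1.0000,0.0000)
member 6 (3-4): L=3.8490, (cx,cy)=(0.2728,-0.9621)
member 7 (3-5): L=2.2210, (cx,cy)=(1.0000,-0.0041)
member 8 (4-5): L=3.8752, (cx,cy)=(0.3022,0.9533)
solve A·x = −loads:
  F[0-1] = -3422.1884 N (compression)
  F[0-2] = +2989.1564 N (tension)
  F[1-2] = -505.7780 N (compression)
  F[1-3] = -659.0489 N (compression)
  F[2-3] = +1197.5628 N (tension)
  F[2-4] = +324.8744 N (tension)
  F[3-4] = -1190.8929 N (compression)
  F[3-5] = -0.0000 N (compression)
  F[4-5] = +0.0000 N (tension)
  Rx@0 = -2161.0600 N
  Ry@0 = +3320.4864 N
  Ry@4 = +1145.7236 N

-659.049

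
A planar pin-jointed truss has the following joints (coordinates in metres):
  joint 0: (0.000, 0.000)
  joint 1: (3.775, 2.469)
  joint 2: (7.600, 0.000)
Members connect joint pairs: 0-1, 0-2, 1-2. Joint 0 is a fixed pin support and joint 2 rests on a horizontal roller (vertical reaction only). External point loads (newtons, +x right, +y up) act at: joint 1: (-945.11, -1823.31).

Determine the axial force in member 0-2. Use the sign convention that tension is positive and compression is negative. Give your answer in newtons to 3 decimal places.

N=3 nodes, M=3 members, R=3 reactions → 2N=6, M+R=6
member 0 (0-1): L=4.5107, (cx,cy)=(0.8369,0.5474)
member 1 (0-2): L=7.6000, (cx,cy)=(1.0000,0.0000)
member 2 (1-2): L=4.5526, (cx,cy)=(0.8402,-0.5423)
solve A·x = −loads:
  F[0-1] = -2237.4356 N (compression)
  F[0-2] = +927.3896 N (tension)
  F[1-2] = -1103.8108 N (compression)
  Rx@0 = +945.1100 N
  Ry@0 = +1224.6891 N
  Ry@2 = +598.6209 N

927.390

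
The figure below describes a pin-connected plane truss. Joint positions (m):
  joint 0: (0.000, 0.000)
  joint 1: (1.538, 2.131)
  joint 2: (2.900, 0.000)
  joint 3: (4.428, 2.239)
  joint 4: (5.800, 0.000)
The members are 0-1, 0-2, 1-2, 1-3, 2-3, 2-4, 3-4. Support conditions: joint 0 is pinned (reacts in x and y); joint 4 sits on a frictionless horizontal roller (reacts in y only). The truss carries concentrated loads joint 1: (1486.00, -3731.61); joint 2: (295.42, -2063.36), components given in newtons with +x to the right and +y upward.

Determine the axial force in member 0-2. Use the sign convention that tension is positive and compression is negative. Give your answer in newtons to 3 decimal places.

N=5 nodes, M=7 members, R=3 reactions → 2N=10, M+R=10
member 0 (0-1): L=2.6280, (cx,cy)=(0.5852,0.8109)
member 1 (0-2): L=2.9000, (cx,cy)=(1.0000,0.0000)
member 2 (1-2): L=2.5291, (cx,cy)=(0.5385,-0.8426)
member 3 (1-3): L=2.8920, (cx,cy)=(0.9993,0.0373)
member 4 (2-3): L=2.7107, (cx,cy)=(0.5637,0.8260)
member 5 (2-4): L=2.9000, (cx,cy)=(1.0000,0.0000)
member 6 (3-4): L=2.6259, (cx,cy)=(0.5225,-0.8527)
solve A·x = −loads:
  F[0-1] = -3980.6551 N (compression)
  F[0-2] = +4111.0051 N (tension)
  F[1-2] = -749.2595 N (compression)
  F[1-3] = -3414.4625 N (compression)
  F[2-3] = +3262.3912 N (tension)
  F[2-4] = +1573.0981 N (tension)
  F[3-4] = -3010.8197 N (compression)
  Rx@0 = -1781.4200 N
  Ry@0 = +3227.7931 N
  Ry@4 = +2567.1769 N

4111.005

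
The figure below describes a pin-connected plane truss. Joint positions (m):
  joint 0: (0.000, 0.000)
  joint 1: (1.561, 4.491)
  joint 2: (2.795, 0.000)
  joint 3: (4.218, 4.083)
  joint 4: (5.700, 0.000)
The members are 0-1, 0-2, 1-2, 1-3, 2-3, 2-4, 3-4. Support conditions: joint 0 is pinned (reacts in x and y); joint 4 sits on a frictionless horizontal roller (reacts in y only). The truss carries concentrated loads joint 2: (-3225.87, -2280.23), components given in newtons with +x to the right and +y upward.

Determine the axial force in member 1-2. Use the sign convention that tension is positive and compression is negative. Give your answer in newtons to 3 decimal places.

1325.439

N=5 nodes, M=7 members, R=3 reactions → 2N=10, M+R=10
member 0 (0-1): L=4.7546, (cx,cy)=(0.3283,0.9446)
member 1 (0-2): L=2.7950, (cx,cy)=(1.0000,0.0000)
member 2 (1-2): L=4.6574, (cx,cy)=(0.2650,-0.9643)
member 3 (1-3): L=2.6881, (cx,cy)=(0.9884,-0.1518)
member 4 (2-3): L=4.3239, (cx,cy)=(0.3291,0.9443)
member 5 (2-4): L=2.9050, (cx,cy)=(1.0000,0.0000)
member 6 (3-4): L=4.3436, (cx,cy)=(0.3412,-0.9400)
solve A·x = −loads:
  F[0-1] = -1230.3165 N (compression)
  F[0-2] = -2821.9366 N (compression)
  F[1-2] = +1325.4385 N (tension)
  F[1-3] = -763.9616 N (compression)
  F[2-3] = +1061.2804 N (tension)
  F[2-4] = +405.8396 N (tension)
  F[3-4] = -1189.4881 N (compression)
  Rx@0 = +3225.8700 N
  Ry@0 = +1162.1172 N
  Ry@4 = +1118.1128 N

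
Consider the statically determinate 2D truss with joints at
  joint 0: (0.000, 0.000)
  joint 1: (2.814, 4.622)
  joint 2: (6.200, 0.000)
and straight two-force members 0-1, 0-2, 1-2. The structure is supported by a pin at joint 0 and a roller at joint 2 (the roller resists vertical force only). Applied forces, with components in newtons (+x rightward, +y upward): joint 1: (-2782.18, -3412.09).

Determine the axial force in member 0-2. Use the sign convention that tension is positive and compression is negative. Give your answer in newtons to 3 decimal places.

N=3 nodes, M=3 members, R=3 reactions → 2N=6, M+R=6
member 0 (0-1): L=5.4112, (cx,cy)=(0.5200,0.8541)
member 1 (0-2): L=6.2000, (cx,cy)=(1.0000,0.0000)
member 2 (1-2): L=5.7296, (cx,cy)=(0.5910,-0.8067)
solve A·x = −loads:
  F[0-1] = -4609.8674 N (compression)
  F[0-2] = -384.9152 N (compression)
  F[1-2] = +651.3276 N (tension)
  Rx@0 = +2782.1800 N
  Ry@0 = +3937.5117 N
  Ry@2 = -525.4217 N

-384.915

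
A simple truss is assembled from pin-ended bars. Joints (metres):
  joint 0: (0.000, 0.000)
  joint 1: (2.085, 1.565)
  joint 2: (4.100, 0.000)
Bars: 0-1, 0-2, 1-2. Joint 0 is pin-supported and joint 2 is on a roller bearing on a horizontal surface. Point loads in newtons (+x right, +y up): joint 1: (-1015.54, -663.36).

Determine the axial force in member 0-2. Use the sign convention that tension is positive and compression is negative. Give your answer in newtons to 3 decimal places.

-64.758

N=3 nodes, M=3 members, R=3 reactions → 2N=6, M+R=6
member 0 (0-1): L=2.6070, (cx,cy)=(0.7998,0.6003)
member 1 (0-2): L=4.1000, (cx,cy)=(1.0000,0.0000)
member 2 (1-2): L=2.5514, (cx,cy)=(0.7898,-0.6134)
solve A·x = −loads:
  F[0-1] = -1188.8191 N (compression)
  F[0-2] = -64.7584 N (compression)
  F[1-2] = +81.9961 N (tension)
  Rx@0 = +1015.5400 N
  Ry@0 = +713.6562 N
  Ry@2 = -50.2962 N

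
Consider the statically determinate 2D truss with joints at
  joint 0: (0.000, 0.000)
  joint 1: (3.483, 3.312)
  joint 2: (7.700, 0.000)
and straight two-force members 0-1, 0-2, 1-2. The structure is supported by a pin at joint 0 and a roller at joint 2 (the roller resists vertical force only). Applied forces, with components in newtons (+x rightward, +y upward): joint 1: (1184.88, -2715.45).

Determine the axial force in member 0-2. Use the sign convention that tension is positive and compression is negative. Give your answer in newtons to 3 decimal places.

2212.846

N=3 nodes, M=3 members, R=3 reactions → 2N=6, M+R=6
member 0 (0-1): L=4.8063, (cx,cy)=(0.7247,0.6891)
member 1 (0-2): L=7.7000, (cx,cy)=(1.0000,0.0000)
member 2 (1-2): L=5.3621, (cx,cy)=(0.7864,-0.6177)
solve A·x = −loads:
  F[0-1] = -1418.5258 N (compression)
  F[0-2] = +2212.8460 N (tension)
  F[1-2] = -2813.7460 N (compression)
  Rx@0 = -1184.8800 N
  Ry@0 = +977.4974 N
  Ry@2 = +1737.9526 N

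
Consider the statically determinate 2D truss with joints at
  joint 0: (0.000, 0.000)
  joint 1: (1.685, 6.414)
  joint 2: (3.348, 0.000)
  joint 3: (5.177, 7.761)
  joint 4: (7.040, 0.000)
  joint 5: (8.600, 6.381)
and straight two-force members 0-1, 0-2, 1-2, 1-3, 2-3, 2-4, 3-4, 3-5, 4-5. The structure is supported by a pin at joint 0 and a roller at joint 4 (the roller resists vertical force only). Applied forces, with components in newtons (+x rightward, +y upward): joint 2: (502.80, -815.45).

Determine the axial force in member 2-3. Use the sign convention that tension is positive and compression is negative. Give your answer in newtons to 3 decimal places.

478.848

N=6 nodes, M=9 members, R=3 reactions → 2N=12, M+R=12
member 0 (0-1): L=6.6316, (cx,cy)=(0.2541,0.9672)
member 1 (0-2): L=3.3480, (cx,cy)=(1.0000,0.0000)
member 2 (1-2): L=6.6261, (cx,cy)=(0.2510,-0.9680)
member 3 (1-3): L=3.7428, (cx,cy)=(0.9330,0.3599)
member 4 (2-3): L=7.9736, (cx,cy)=(0.2294,0.9733)
member 5 (2-4): L=3.6920, (cx,cy)=(1.0000,0.0000)
member 6 (3-4): L=7.9815, (cx,cy)=(0.2334,-0.9724)
member 7 (3-5): L=3.6907, (cx,cy)=(0.9275,-0.3739)
member 8 (4-5): L=6.5689, (cx,cy)=(0.2375,0.9714)
solve A·x = −loads:
  F[0-1] = -442.1587 N (compression)
  F[0-2] = +615.1459 N (tension)
  F[1-2] = +360.9223 N (tension)
  F[1-3] = -217.5035 N (compression)
  F[2-3] = +478.8476 N (tension)
  F[2-4] = +93.0905 N (tension)
  F[3-4] = -398.8186 N (compression)
  F[3-5] = +0.0000 N (tension)
  F[4-5] = -0.0000 N (compression)
  Rx@0 = -502.8000 N
  Ry@0 = +427.6479 N
  Ry@4 = +387.8021 N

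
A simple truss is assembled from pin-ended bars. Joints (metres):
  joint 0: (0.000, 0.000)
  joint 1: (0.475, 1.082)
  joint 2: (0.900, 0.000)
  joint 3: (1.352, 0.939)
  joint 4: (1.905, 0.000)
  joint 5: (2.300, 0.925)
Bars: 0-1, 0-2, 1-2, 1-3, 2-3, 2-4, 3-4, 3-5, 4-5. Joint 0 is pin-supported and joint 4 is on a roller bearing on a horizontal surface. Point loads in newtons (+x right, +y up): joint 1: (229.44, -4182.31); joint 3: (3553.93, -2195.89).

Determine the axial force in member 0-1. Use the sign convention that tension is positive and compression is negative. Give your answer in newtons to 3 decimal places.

-2069.370

N=6 nodes, M=9 members, R=3 reactions → 2N=12, M+R=12
member 0 (0-1): L=1.1817, (cx,cy)=(0.4020,0.9157)
member 1 (0-2): L=0.9000, (cx,cy)=(1.0000,0.0000)
member 2 (1-2): L=1.1625, (cx,cy)=(0.3656,-0.9308)
member 3 (1-3): L=0.8886, (cx,cy)=(0.9870,-0.1609)
member 4 (2-3): L=1.0421, (cx,cy)=(0.4337,0.9010)
member 5 (2-4): L=1.0050, (cx,cy)=(1.0000,0.0000)
member 6 (3-4): L=1.0897, (cx,cy)=(0.5075,-0.8617)
member 7 (3-5): L=0.9481, (cx,cy)=(0.9999,-0.0148)
member 8 (4-5): L=1.0058, (cx,cy)=(0.3927,0.9197)
solve A·x = −loads:
  F[0-1] = -2069.3701 N (compression)
  F[0-2] = +4615.2004 N (tension)
  F[1-2] = -2427.1582 N (compression)
  F[1-3] = -176.2001 N (compression)
  F[2-3] = +2507.2400 N (tension)
  F[2-4] = +2640.3706 N (tension)
  F[3-4] = -5203.0985 N (compression)
  F[3-5] = -0.0000 N (compression)
  F[4-5] = +0.0000 N (tension)
  Rx@0 = -3783.3700 N
  Ry@0 = +1894.8221 N
  Ry@4 = +4483.3779 N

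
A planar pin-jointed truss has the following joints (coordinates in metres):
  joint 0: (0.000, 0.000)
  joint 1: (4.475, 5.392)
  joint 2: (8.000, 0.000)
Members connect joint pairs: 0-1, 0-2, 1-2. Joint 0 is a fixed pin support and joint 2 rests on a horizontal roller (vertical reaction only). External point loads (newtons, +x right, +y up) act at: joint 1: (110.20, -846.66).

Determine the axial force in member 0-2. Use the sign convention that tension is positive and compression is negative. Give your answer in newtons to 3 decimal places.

N=3 nodes, M=3 members, R=3 reactions → 2N=6, M+R=6
member 0 (0-1): L=7.0071, (cx,cy)=(0.6386,0.7695)
member 1 (0-2): L=8.0000, (cx,cy)=(1.0000,0.0000)
member 2 (1-2): L=6.4420, (cx,cy)=(0.5472,-0.8370)
solve A·x = −loads:
  F[0-1] = -388.2810 N (compression)
  F[0-2] = +358.1714 N (tension)
  F[1-2] = -654.5640 N (compression)
  Rx@0 = -110.2000 N
  Ry@0 = +298.7848 N
  Ry@2 = +547.8752 N

358.171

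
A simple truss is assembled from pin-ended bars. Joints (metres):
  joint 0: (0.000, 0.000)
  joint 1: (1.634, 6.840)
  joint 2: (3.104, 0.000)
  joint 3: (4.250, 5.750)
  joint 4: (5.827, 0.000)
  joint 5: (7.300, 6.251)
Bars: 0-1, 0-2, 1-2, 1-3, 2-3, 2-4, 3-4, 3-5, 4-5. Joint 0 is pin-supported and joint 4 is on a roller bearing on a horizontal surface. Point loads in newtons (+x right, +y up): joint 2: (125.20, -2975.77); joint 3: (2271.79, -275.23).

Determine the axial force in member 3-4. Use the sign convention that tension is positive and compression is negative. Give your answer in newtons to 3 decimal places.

-4176.416

N=6 nodes, M=9 members, R=3 reactions → 2N=12, M+R=12
member 0 (0-1): L=7.0325, (cx,cy)=(0.2324,0.9726)
member 1 (0-2): L=3.1040, (cx,cy)=(1.0000,0.0000)
member 2 (1-2): L=6.9962, (cx,cy)=(0.2101,-0.9777)
member 3 (1-3): L=2.8340, (cx,cy)=(0.9231,-0.3846)
member 4 (2-3): L=5.8631, (cx,cy)=(0.1955,0.9807)
member 5 (2-4): L=2.7230, (cx,cy)=(1.0000,0.0000)
member 6 (3-4): L=5.9623, (cx,cy)=(0.2645,-0.9644)
member 7 (3-5): L=3.0909, (cx,cy)=(0.9868,0.1621)
member 8 (4-5): L=6.4222, (cx,cy)=(0.2294,0.9733)
solve A·x = −loads:
  F[0-1] = +798.5376 N (tension)
  F[0-2] = +2211.4490 N (tension)
  F[1-2] = -959.4025 N (compression)
  F[1-3] = +419.3861 N (tension)
  F[2-3] = +3990.7301 N (tension)
  F[2-4] = +1104.6359 N (tension)
  F[3-4] = -4176.4162 N (compression)
  F[3-5] = -0.0000 N (tension)
  F[4-5] = -0.0000 N (tension)
  Rx@0 = -2396.9900 N
  Ry@0 = -776.6832 N
  Ry@4 = +4027.6832 N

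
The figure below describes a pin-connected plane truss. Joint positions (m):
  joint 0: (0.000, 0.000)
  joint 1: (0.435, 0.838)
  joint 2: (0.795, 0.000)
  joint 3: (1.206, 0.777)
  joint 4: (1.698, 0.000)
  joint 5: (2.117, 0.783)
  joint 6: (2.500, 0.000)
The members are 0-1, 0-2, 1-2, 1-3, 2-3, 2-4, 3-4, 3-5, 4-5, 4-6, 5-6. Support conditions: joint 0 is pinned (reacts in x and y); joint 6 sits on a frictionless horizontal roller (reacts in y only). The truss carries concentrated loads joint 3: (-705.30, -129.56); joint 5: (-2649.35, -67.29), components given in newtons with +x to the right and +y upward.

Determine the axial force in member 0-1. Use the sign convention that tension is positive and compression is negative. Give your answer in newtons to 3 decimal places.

-1269.064

N=7 nodes, M=11 members, R=3 reactions → 2N=14, M+R=14
member 0 (0-1): L=0.9442, (cx,cy)=(0.4607,0.8875)
member 1 (0-2): L=0.7950, (cx,cy)=(1.0000,0.0000)
member 2 (1-2): L=0.9121, (cx,cy)=(0.3947,-0.9188)
member 3 (1-3): L=0.7734, (cx,cy)=(0.9969,-0.0789)
member 4 (2-3): L=0.8790, (cx,cy)=(0.4676,0.8840)
member 5 (2-4): L=0.9030, (cx,cy)=(1.0000,0.0000)
member 6 (3-4): L=0.9197, (cx,cy)=(0.5350,-0.8449)
member 7 (3-5): L=0.9110, (cx,cy)=(1.0000,0.0066)
member 8 (4-5): L=0.8881, (cx,cy)=(0.4718,0.8817)
member 9 (4-6): L=0.8020, (cx,cy)=(1.0000,0.0000)
member 10 (5-6): L=0.8717, (cx,cy)=(0.4394,-0.8983)
solve A·x = −loads:
  F[0-1] = -1269.0640 N (compression)
  F[0-2] = -2769.9681 N (compression)
  F[1-2] = +1321.1402 N (tension)
  F[1-3] = -1109.6099 N (compression)
  F[2-3] = -1373.2271 N (compression)
  F[2-4] = -1606.4114 N (compression)
  F[3-4] = +1166.8240 N (tension)
  F[3-5] = -1667.1959 N (compression)
  F[4-5] = -1118.0848 N (compression)
  F[4-6] = -454.6610 N (compression)
  F[5-6] = +1034.7425 N (tension)
  Rx@0 = +3354.6500 N
  Ry@0 = +1126.3527 N
  Ry@6 = -929.5027 N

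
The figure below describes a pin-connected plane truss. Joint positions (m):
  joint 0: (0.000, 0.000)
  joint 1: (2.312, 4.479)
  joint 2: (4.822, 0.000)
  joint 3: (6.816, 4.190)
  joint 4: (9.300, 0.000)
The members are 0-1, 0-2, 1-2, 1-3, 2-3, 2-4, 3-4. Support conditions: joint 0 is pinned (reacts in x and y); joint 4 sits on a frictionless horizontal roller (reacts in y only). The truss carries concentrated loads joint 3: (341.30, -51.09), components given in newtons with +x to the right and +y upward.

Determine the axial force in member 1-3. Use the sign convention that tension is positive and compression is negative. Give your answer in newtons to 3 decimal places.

156.801

N=5 nodes, M=7 members, R=3 reactions → 2N=10, M+R=10
member 0 (0-1): L=5.0405, (cx,cy)=(0.4587,0.8886)
member 1 (0-2): L=4.8220, (cx,cy)=(1.0000,0.0000)
member 2 (1-2): L=5.1343, (cx,cy)=(0.4889,-0.8724)
member 3 (1-3): L=4.5133, (cx,cy)=(0.9979,-0.0640)
member 4 (2-3): L=4.6403, (cx,cy)=(0.4297,0.9030)
member 5 (2-4): L=4.4780, (cx,cy)=(1.0000,0.0000)
member 6 (3-4): L=4.8710, (cx,cy)=(0.5100,-0.8602)
solve A·x = −loads:
  F[0-1] = +157.6891 N (tension)
  F[0-2] = +268.9706 N (tension)
  F[1-2] = -172.1343 N (compression)
  F[1-3] = +156.8015 N (tension)
  F[2-3] = +166.3002 N (tension)
  F[2-4] = +113.3584 N (tension)
  F[3-4] = -222.2889 N (compression)
  Rx@0 = -341.3000 N
  Ry@0 = -140.1225 N
  Ry@4 = +191.2125 N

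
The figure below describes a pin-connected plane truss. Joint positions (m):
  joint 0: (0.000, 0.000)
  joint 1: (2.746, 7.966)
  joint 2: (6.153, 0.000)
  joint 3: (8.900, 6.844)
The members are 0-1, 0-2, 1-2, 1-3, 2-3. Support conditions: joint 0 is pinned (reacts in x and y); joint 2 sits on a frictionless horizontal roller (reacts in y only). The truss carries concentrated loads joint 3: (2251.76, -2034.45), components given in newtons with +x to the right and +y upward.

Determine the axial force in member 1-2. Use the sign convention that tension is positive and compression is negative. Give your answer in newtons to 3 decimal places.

N=4 nodes, M=5 members, R=3 reactions → 2N=8, M+R=8
member 0 (0-1): L=8.4260, (cx,cy)=(0.3259,0.9454)
member 1 (0-2): L=6.1530, (cx,cy)=(1.0000,0.0000)
member 2 (1-2): L=8.6640, (cx,cy)=(0.3932,-0.9194)
member 3 (1-3): L=6.2554, (cx,cy)=(0.9838,-0.1794)
member 4 (2-3): L=7.3747, (cx,cy)=(0.3725,0.9280)
solve A·x = −loads:
  F[0-1] = +3610.0025 N (tension)
  F[0-2] = +1075.2761 N (tension)
  F[1-2] = -4278.9118 N (compression)
  F[1-3] = +2906.2397 N (tension)
  F[2-3] = -1630.5135 N (compression)
  Rx@0 = -2251.7600 N
  Ry@0 = -3412.9172 N
  Ry@2 = +5447.3672 N

-4278.912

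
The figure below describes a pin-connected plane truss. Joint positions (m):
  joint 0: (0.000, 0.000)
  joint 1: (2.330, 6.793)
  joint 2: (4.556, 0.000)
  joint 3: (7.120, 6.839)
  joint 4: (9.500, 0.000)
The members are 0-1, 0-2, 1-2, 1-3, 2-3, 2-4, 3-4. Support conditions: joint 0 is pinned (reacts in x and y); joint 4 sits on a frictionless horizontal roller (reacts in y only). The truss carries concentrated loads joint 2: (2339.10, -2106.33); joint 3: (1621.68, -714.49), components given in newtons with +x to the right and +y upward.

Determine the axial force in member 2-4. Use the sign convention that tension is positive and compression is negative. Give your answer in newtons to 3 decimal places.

N=5 nodes, M=7 members, R=3 reactions → 2N=10, M+R=10
member 0 (0-1): L=7.1815, (cx,cy)=(0.3244,0.9459)
member 1 (0-2): L=4.5560, (cx,cy)=(1.0000,0.0000)
member 2 (1-2): L=7.1484, (cx,cy)=(0.3114,-0.9503)
member 3 (1-3): L=4.7902, (cx,cy)=(1.0000,0.0096)
member 4 (2-3): L=7.3038, (cx,cy)=(0.3510,0.9364)
member 5 (2-4): L=4.9440, (cx,cy)=(1.0000,0.0000)
member 6 (3-4): L=7.2413, (cx,cy)=(0.3287,-0.9444)
solve A·x = −loads:
  F[0-1] = -113.8996 N (compression)
  F[0-2] = +3997.7342 N (tension)
  F[1-2] = +112.6472 N (tension)
  F[1-3] = -72.0356 N (compression)
  F[2-3] = +2135.1717 N (tension)
  F[2-4] = +944.1636 N (tension)
  F[3-4] = -2872.6744 N (compression)
  Rx@0 = -3960.7800 N
  Ry@0 = +107.7381 N
  Ry@4 = +2713.0819 N

944.164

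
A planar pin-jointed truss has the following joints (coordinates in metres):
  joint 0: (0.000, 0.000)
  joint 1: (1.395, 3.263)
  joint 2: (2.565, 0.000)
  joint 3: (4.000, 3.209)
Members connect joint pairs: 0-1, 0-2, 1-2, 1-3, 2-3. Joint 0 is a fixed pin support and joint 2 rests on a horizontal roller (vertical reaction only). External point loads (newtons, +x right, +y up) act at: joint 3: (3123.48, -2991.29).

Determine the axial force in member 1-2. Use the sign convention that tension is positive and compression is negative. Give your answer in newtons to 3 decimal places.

N=4 nodes, M=5 members, R=3 reactions → 2N=8, M+R=8
member 0 (0-1): L=3.5487, (cx,cy)=(0.3931,0.9195)
member 1 (0-2): L=2.5650, (cx,cy)=(1.0000,0.0000)
member 2 (1-2): L=3.4664, (cx,cy)=(0.3375,-0.9413)
member 3 (1-3): L=2.6056, (cx,cy)=(0.9998,-0.0207)
member 4 (2-3): L=3.5152, (cx,cy)=(0.4082,0.9129)
solve A·x = −loads:
  F[0-1] = +6069.8445 N (tension)
  F[0-2] = +737.4065 N (tension)
  F[1-2] = -6026.4670 N (compression)
  F[1-3] = +4421.1004 N (tension)
  F[2-3] = -3176.3818 N (compression)
  Rx@0 = -3123.4800 N
  Ry@0 = -5581.1885 N
  Ry@2 = +8572.4785 N

-6026.467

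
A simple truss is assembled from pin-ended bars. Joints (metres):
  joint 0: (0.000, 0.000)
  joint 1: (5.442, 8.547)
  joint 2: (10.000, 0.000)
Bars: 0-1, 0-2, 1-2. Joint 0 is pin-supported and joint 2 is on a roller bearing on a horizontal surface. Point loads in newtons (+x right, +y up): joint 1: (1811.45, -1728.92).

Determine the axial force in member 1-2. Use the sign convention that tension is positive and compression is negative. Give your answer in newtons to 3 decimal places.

N=3 nodes, M=3 members, R=3 reactions → 2N=6, M+R=6
member 0 (0-1): L=10.1325, (cx,cy)=(0.5371,0.8435)
member 1 (0-2): L=10.0000, (cx,cy)=(1.0000,0.0000)
member 2 (1-2): L=9.6864, (cx,cy)=(0.4706,-0.8824)
solve A·x = −loads:
  F[0-1] = +901.2210 N (tension)
  F[0-2] = +1327.4166 N (tension)
  F[1-2] = -2820.9530 N (compression)
  Rx@0 = -1811.4500 N
  Ry@0 = -760.2046 N
  Ry@2 = +2489.1246 N

-2820.953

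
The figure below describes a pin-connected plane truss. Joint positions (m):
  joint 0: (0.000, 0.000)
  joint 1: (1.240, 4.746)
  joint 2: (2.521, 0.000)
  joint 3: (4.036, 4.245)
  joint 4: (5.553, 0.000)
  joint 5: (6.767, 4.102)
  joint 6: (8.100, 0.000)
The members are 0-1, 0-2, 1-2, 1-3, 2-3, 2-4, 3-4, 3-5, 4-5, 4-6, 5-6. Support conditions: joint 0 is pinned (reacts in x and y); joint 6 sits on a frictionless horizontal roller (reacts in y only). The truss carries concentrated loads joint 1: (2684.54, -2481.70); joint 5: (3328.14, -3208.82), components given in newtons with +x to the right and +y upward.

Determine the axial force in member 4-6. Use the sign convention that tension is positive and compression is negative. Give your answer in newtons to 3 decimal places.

N=7 nodes, M=11 members, R=3 reactions → 2N=14, M+R=14
member 0 (0-1): L=4.9053, (cx,cy)=(0.2528,0.9675)
member 1 (0-2): L=2.5210, (cx,cy)=(1.0000,0.0000)
member 2 (1-2): L=4.9158, (cx,cy)=(0.2606,-0.9655)
member 3 (1-3): L=2.8405, (cx,cy)=(0.9843,-0.1764)
member 4 (2-3): L=4.5072, (cx,cy)=(0.3361,0.9418)
member 5 (2-4): L=3.0320, (cx,cy)=(1.0000,0.0000)
member 6 (3-4): L=4.5079, (cx,cy)=(0.3365,-0.9417)
member 7 (3-5): L=2.7347, (cx,cy)=(0.9986,-0.0523)
member 8 (4-5): L=4.2779, (cx,cy)=(0.2838,0.9589)
member 9 (4-6): L=2.5470, (cx,cy)=(1.0000,0.0000)
member 10 (5-6): L=4.3132, (cx,cy)=(0.3091,-0.9510)
solve A·x = −loads:
  F[0-1] = +649.6217 N (tension)
  F[0-2] = +5848.4641 N (tension)
  F[1-2] = -2893.7123 N (compression)
  F[1-3] = -1794.3933 N (compression)
  F[2-3] = +2966.3254 N (tension)
  F[2-4] = +4097.3447 N (tension)
  F[3-4] = -3322.2517 N (compression)
  F[3-5] = +349.2742 N (tension)
  F[4-5] = +3262.6207 N (tension)
  F[4-6] = +2053.4580 N (tension)
  F[5-6] = -6644.3206 N (compression)
  Rx@0 = -6012.6800 N
  Ry@0 = -628.5232 N
  Ry@6 = +6319.0432 N

2053.458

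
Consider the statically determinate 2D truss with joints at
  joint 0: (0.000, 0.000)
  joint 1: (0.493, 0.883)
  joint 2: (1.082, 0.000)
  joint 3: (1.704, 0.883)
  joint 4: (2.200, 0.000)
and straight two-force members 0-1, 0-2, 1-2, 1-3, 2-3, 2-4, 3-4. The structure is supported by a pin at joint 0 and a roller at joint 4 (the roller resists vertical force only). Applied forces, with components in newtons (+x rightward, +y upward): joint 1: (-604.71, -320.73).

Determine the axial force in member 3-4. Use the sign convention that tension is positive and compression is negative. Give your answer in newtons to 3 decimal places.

N=5 nodes, M=7 members, R=3 reactions → 2N=10, M+R=10
member 0 (0-1): L=1.0113, (cx,cy)=(0.4875,0.8731)
member 1 (0-2): L=1.0820, (cx,cy)=(1.0000,0.0000)
member 2 (1-2): L=1.0614, (cx,cy)=(0.5549,-0.8319)
member 3 (1-3): L=1.2110, (cx,cy)=(1.0000,0.0000)
member 4 (2-3): L=1.0801, (cx,cy)=(0.5759,0.8175)
member 5 (2-4): L=1.1180, (cx,cy)=(1.0000,0.0000)
member 6 (3-4): L=1.0128, (cx,cy)=(0.4897,-0.8719)
solve A·x = −loads:
  F[0-1] = -562.9933 N (compression)
  F[0-2] = -330.2570 N (compression)
  F[1-2] = +205.3550 N (tension)
  F[1-3] = +216.3019 N (tension)
  F[2-3] = -208.9654 N (compression)
  F[2-4] = -95.9622 N (compression)
  F[3-4] = +195.9430 N (tension)
  Rx@0 = +604.7100 N
  Ry@0 = +491.5659 N
  Ry@4 = -170.8359 N

195.943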